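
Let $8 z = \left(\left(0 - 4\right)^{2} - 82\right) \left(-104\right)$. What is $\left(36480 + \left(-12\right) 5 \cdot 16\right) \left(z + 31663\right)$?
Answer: $1155145920$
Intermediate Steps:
$z = 858$ ($z = \frac{\left(\left(0 - 4\right)^{2} - 82\right) \left(-104\right)}{8} = \frac{\left(\left(-4\right)^{2} - 82\right) \left(-104\right)}{8} = \frac{\left(16 - 82\right) \left(-104\right)}{8} = \frac{\left(-66\right) \left(-104\right)}{8} = \frac{1}{8} \cdot 6864 = 858$)
$\left(36480 + \left(-12\right) 5 \cdot 16\right) \left(z + 31663\right) = \left(36480 + \left(-12\right) 5 \cdot 16\right) \left(858 + 31663\right) = \left(36480 - 960\right) 32521 = 35520 \cdot 32521 = 1155145920$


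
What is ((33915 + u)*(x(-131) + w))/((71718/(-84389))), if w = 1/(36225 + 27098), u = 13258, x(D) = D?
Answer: 5503776781481944/756899819 ≈ 7.2715e+6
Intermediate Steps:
w = 1/63323 ≈ 1.5792e-5
((33915 + u)*(x(-131) + w))/((71718/(-84389))) = ((33915 + 13258)*(-131 + 1/63323))/((71718/(-84389))) = (47173*(-8295312/63323))/((71718*(-1/84389))) = -391314752976/(63323*(-71718/84389)) = -391314752976/63323*(-84389/71718) = 5503776781481944/756899819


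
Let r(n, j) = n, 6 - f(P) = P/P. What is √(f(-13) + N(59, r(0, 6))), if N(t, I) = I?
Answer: √5 ≈ 2.2361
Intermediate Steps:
f(P) = 5 (f(P) = 6 - P/P = 6 - 1*1 = 6 - 1 = 5)
√(f(-13) + N(59, r(0, 6))) = √(5 + 0) = √5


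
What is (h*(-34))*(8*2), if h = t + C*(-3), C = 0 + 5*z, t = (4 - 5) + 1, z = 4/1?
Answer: 32640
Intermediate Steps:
z = 4 (z = 4*1 = 4)
t = 0 (t = -1 + 1 = 0)
C = 20 (C = 0 + 5*4 = 0 + 20 = 20)
h = -60 (h = 0 + 20*(-3) = 0 - 60 = -60)
(h*(-34))*(8*2) = (-60*(-34))*(8*2) = 2040*16 = 32640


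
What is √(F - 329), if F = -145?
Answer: I*√474 ≈ 21.772*I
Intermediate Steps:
√(F - 329) = √(-145 - 329) = √(-474) = I*√474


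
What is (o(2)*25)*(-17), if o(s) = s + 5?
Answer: -2975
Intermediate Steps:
o(s) = 5 + s
(o(2)*25)*(-17) = ((5 + 2)*25)*(-17) = (7*25)*(-17) = 175*(-17) = -2975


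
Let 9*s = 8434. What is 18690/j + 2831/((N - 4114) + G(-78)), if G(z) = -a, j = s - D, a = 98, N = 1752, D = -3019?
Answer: 62599769/17517660 ≈ 3.5735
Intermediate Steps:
s = 8434/9 (s = (⅑)*8434 = 8434/9 ≈ 937.11)
j = 35605/9 (j = 8434/9 - 1*(-3019) = 8434/9 + 3019 = 35605/9 ≈ 3956.1)
G(z) = -98 (G(z) = -1*98 = -98)
18690/j + 2831/((N - 4114) + G(-78)) = 18690/(35605/9) + 2831/((1752 - 4114) - 98) = 18690*(9/35605) + 2831/(-2362 - 98) = 33642/7121 + 2831/(-2460) = 33642/7121 + 2831*(-1/2460) = 33642/7121 - 2831/2460 = 62599769/17517660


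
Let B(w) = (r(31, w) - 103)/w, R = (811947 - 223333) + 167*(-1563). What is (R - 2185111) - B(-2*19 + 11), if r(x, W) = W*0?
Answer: -50153089/27 ≈ -1.8575e+6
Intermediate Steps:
r(x, W) = 0
R = 327593 (R = 588614 - 261021 = 327593)
B(w) = -103/w (B(w) = (0 - 103)/w = -103/w)
(R - 2185111) - B(-2*19 + 11) = (327593 - 2185111) - (-103)/(-2*19 + 11) = -1857518 - (-103)/(-38 + 11) = -1857518 - (-103)/(-27) = -1857518 - (-103)*(-1)/27 = -1857518 - 1*103/27 = -1857518 - 103/27 = -50153089/27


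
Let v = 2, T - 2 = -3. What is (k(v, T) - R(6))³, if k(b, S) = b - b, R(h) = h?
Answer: -216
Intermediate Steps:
T = -1 (T = 2 - 3 = -1)
k(b, S) = 0
(k(v, T) - R(6))³ = (0 - 1*6)³ = (0 - 6)³ = (-6)³ = -216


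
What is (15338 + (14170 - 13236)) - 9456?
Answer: 6816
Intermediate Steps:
(15338 + (14170 - 13236)) - 9456 = (15338 + 934) - 9456 = 16272 - 9456 = 6816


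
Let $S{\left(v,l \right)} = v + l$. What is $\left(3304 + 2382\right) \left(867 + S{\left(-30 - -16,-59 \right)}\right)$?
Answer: $4514684$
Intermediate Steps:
$S{\left(v,l \right)} = l + v$
$\left(3304 + 2382\right) \left(867 + S{\left(-30 - -16,-59 \right)}\right) = \left(3304 + 2382\right) \left(867 - 73\right) = 5686 \left(867 + \left(-59 + \left(-30 + 16\right)\right)\right) = 5686 \left(867 - 73\right) = 5686 \cdot 794 = 4514684$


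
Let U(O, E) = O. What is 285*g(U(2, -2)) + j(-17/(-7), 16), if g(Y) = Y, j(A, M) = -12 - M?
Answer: 542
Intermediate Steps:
285*g(U(2, -2)) + j(-17/(-7), 16) = 285*2 + (-12 - 1*16) = 570 + (-12 - 16) = 570 - 28 = 542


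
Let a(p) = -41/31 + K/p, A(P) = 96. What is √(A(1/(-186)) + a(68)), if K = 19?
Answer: 3*√11721007/1054 ≈ 9.7446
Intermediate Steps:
a(p) = -41/31 + 19/p
√(A(1/(-186)) + a(68)) = √(96 + (-41/31 + 19/68)) = √(96 - 2199/2108) = √(200169/2108) = 3*√11721007/1054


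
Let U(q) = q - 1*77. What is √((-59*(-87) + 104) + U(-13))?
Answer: √5147 ≈ 71.743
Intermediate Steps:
U(q) = -77 + q (U(q) = q - 77 = -77 + q)
√((-59*(-87) + 104) + U(-13)) = √((-59*(-87) + 104) + (-77 - 13)) = √((5133 + 104) - 90) = √(5237 - 90) = √5147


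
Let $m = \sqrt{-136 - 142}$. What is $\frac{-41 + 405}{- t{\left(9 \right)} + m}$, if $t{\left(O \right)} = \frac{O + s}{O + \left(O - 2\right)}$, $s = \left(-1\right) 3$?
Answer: $- \frac{1248}{2543} - \frac{3328 i \sqrt{278}}{2543} \approx -0.49076 - 21.82 i$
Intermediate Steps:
$m = i \sqrt{278}$ ($m = \sqrt{-278} = i \sqrt{278} \approx 16.673 i$)
$s = -3$
$t{\left(O \right)} = \frac{-3 + O}{-2 + 2 O}$ ($t{\left(O \right)} = \frac{O - 3}{O + \left(O - 2\right)} = \frac{-3 + O}{O + \left(O - 2\right)} = \frac{-3 + O}{O + \left(-2 + O\right)} = \frac{-3 + O}{-2 + 2 O}$)
$\frac{-41 + 405}{- t{\left(9 \right)} + m} = \frac{-41 + 405}{- \frac{-3 + 9}{2 \left(-1 + 9\right)} + i \sqrt{278}} = \frac{364}{- \frac{6}{2 \cdot 8} + i \sqrt{278}} = \frac{364}{\left(-1\right) \frac{3}{8} + i \sqrt{278}} = \frac{364}{- \frac{3}{8} + i \sqrt{278}}$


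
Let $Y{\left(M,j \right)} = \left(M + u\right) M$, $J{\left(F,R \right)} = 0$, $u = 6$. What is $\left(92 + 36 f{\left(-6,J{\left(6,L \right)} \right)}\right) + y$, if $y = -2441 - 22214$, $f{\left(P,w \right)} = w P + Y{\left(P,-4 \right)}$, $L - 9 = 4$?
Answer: $-24563$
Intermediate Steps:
$L = 13$ ($L = 9 + 4 = 13$)
$Y{\left(M,j \right)} = M \left(6 + M\right)$ ($Y{\left(M,j \right)} = \left(M + 6\right) M = \left(6 + M\right) M = M \left(6 + M\right)$)
$f{\left(P,w \right)} = P w + P \left(6 + P\right)$ ($f{\left(P,w \right)} = w P + P \left(6 + P\right) = P w + P \left(6 + P\right)$)
$y = -24655$ ($y = -2441 - 22214 = -24655$)
$\left(92 + 36 f{\left(-6,J{\left(6,L \right)} \right)}\right) + y = \left(92 + 36 \left(- 6 \left(6 - 6 + 0\right)\right)\right) - 24655 = \left(92 + 36 \left(\left(-6\right) 0\right)\right) - 24655 = \left(92 + 36 \cdot 0\right) - 24655 = \left(92 + 0\right) - 24655 = 92 - 24655 = -24563$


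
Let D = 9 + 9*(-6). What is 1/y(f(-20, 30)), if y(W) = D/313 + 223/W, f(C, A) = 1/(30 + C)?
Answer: 313/697945 ≈ 0.00044846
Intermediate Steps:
D = -45 (D = 9 - 54 = -45)
y(W) = -45/313 + 223/W
1/y(f(-20, 30)) = 1/(-45/313 + 223/(1/(30 - 20))) = 1/(-45/313 + 223/(1/10)) = 1/(-45/313 + 223/(⅒)) = 1/(-45/313 + 223*10) = 1/(-45/313 + 2230) = 1/(697945/313) = 313/697945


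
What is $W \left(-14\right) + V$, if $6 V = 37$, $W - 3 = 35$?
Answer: $- \frac{3155}{6} \approx -525.83$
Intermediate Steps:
$W = 38$ ($W = 3 + 35 = 38$)
$V = \frac{37}{6}$ ($V = \frac{1}{6} \cdot 37 = \frac{37}{6} \approx 6.1667$)
$W \left(-14\right) + V = 38 \left(-14\right) + \frac{37}{6} = -532 + \frac{37}{6} = - \frac{3155}{6}$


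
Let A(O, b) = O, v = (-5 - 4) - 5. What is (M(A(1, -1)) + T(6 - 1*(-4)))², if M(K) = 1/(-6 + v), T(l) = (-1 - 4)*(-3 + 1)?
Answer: 39601/400 ≈ 99.002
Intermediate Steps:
v = -14 (v = -9 - 5 = -14)
T(l) = 10 (T(l) = -5*(-2) = 10)
M(K) = -1/20 (M(K) = 1/(-6 - 14) = 1/(-20) = -1/20)
(M(A(1, -1)) + T(6 - 1*(-4)))² = (-1/20 + 10)² = (199/20)² = 39601/400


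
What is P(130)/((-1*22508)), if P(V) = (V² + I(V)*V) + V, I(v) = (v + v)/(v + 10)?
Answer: -30225/39389 ≈ -0.76735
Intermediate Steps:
I(v) = 2*v/(10 + v) (I(v) = (2*v)/(10 + v) = 2*v/(10 + v))
P(V) = V + V² + 2*V²/(10 + V) (P(V) = (V² + (2*V/(10 + V))*V) + V = (V² + 2*V²/(10 + V)) + V = V + V² + 2*V²/(10 + V))
P(130)/((-1*22508)) = (130*(10 + 130² + 13*130)/(10 + 130))/((-1*22508)) = (130*(10 + 16900 + 1690)/140)/(-22508) = (130*(1/140)*18600)*(-1/22508) = (120900/7)*(-1/22508) = -30225/39389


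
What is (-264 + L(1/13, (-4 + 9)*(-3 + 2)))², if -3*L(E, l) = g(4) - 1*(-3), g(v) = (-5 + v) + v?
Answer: 70756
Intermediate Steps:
g(v) = -5 + 2*v
L(E, l) = -2 (L(E, l) = -((-5 + 2*4) - 1*(-3))/3 = -((-5 + 8) + 3)/3 = -(3 + 3)/3 = -⅓*6 = -2)
(-264 + L(1/13, (-4 + 9)*(-3 + 2)))² = (-264 - 2)² = (-266)² = 70756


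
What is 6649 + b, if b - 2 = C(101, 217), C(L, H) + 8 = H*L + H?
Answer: 28777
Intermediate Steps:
C(L, H) = -8 + H + H*L (C(L, H) = -8 + (H*L + H) = -8 + (H + H*L) = -8 + H + H*L)
b = 22128 (b = 2 + (-8 + 217 + 217*101) = 2 + (-8 + 217 + 21917) = 2 + 22126 = 22128)
6649 + b = 6649 + 22128 = 28777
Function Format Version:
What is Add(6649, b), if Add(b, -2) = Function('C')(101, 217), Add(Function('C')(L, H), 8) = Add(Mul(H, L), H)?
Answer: 28777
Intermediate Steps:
Function('C')(L, H) = Add(-8, H, Mul(H, L)) (Function('C')(L, H) = Add(-8, Add(Mul(H, L), H)) = Add(-8, Add(H, Mul(H, L))) = Add(-8, H, Mul(H, L)))
b = 22128 (b = Add(2, Add(-8, 217, Mul(217, 101))) = Add(2, Add(-8, 217, 21917)) = Add(2, 22126) = 22128)
Add(6649, b) = Add(6649, 22128) = 28777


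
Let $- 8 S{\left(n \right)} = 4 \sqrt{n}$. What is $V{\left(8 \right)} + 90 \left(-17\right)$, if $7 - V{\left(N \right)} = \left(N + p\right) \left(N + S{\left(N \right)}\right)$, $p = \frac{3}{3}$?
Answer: $-1595 + 9 \sqrt{2} \approx -1582.3$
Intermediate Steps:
$S{\left(n \right)} = - \frac{\sqrt{n}}{2}$ ($S{\left(n \right)} = - \frac{4 \sqrt{n}}{8} = - \frac{\sqrt{n}}{2}$)
$p = 1$ ($p = 3 \cdot \frac{1}{3} = 1$)
$V{\left(N \right)} = 7 - \left(1 + N\right) \left(N - \frac{\sqrt{N}}{2}\right)$ ($V{\left(N \right)} = 7 - \left(N + 1\right) \left(N - \frac{\sqrt{N}}{2}\right) = 7 - \left(1 + N\right) \left(N - \frac{\sqrt{N}}{2}\right)$)
$V{\left(8 \right)} + 90 \left(-17\right) = \left(7 + \frac{\sqrt{8}}{2} + \frac{8^{\frac{3}{2}}}{2} - 8 - 8^{2}\right) + 90 \left(-17\right) = \left(7 + \frac{2 \sqrt{2}}{2} + \frac{16 \sqrt{2}}{2} - 8 - 64\right) - 1530 = \left(7 + \sqrt{2} + 8 \sqrt{2} - 8 - 64\right) - 1530 = \left(-65 + 9 \sqrt{2}\right) - 1530 = -1595 + 9 \sqrt{2}$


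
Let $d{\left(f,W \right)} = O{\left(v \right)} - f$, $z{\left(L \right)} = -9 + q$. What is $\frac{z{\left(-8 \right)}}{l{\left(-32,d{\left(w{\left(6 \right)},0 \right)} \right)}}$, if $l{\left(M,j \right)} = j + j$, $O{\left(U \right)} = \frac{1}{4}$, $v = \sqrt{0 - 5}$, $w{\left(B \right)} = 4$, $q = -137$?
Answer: $\frac{292}{15} \approx 19.467$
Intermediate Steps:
$z{\left(L \right)} = -146$ ($z{\left(L \right)} = -9 - 137 = -146$)
$v = i \sqrt{5}$ ($v = \sqrt{-5} = i \sqrt{5} \approx 2.2361 i$)
$O{\left(U \right)} = \frac{1}{4}$
$d{\left(f,W \right)} = \frac{1}{4} - f$
$l{\left(M,j \right)} = 2 j$
$\frac{z{\left(-8 \right)}}{l{\left(-32,d{\left(w{\left(6 \right)},0 \right)} \right)}} = - \frac{146}{2 \left(\frac{1}{4} - 4\right)} = - \frac{146}{2 \left(- \frac{15}{4}\right)} = - \frac{146}{- \frac{15}{2}} = \left(-146\right) \left(- \frac{2}{15}\right) = \frac{292}{15}$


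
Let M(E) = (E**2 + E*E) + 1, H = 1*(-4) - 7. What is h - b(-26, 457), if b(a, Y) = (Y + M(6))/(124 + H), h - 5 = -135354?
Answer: -15294967/113 ≈ -1.3535e+5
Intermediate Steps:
h = -135349 (h = 5 - 135354 = -135349)
H = -11 (H = -4 - 7 = -11)
M(E) = 1 + 2*E**2 (M(E) = (E**2 + E**2) + 1 = 2*E**2 + 1 = 1 + 2*E**2)
b(a, Y) = 73/113 + Y/113 (b(a, Y) = (Y + (1 + 2*6**2))/(124 - 11) = (Y + (1 + 2*36))/113 = (Y + (1 + 72))*(1/113) = (Y + 73)*(1/113) = (73 + Y)*(1/113) = 73/113 + Y/113)
h - b(-26, 457) = -135349 - (73/113 + (1/113)*457) = -135349 - (73/113 + 457/113) = -135349 - 1*530/113 = -135349 - 530/113 = -15294967/113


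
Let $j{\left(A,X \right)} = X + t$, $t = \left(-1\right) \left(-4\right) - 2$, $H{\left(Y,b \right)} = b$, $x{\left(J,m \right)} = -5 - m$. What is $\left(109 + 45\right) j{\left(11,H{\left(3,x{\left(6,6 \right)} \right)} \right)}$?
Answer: $-1386$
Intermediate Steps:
$t = 2$ ($t = 4 - 2 = 2$)
$j{\left(A,X \right)} = 2 + X$ ($j{\left(A,X \right)} = X + 2 = 2 + X$)
$\left(109 + 45\right) j{\left(11,H{\left(3,x{\left(6,6 \right)} \right)} \right)} = \left(109 + 45\right) \left(2 - 11\right) = 154 \left(2 - 11\right) = 154 \left(-9\right) = -1386$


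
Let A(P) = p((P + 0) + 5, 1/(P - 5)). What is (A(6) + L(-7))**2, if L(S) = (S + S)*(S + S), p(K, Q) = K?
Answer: 42849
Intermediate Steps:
A(P) = 5 + P (A(P) = (P + 0) + 5 = P + 5 = 5 + P)
L(S) = 4*S**2 (L(S) = (2*S)*(2*S) = 4*S**2)
(A(6) + L(-7))**2 = ((5 + 6) + 4*(-7)**2)**2 = (11 + 4*49)**2 = (11 + 196)**2 = 207**2 = 42849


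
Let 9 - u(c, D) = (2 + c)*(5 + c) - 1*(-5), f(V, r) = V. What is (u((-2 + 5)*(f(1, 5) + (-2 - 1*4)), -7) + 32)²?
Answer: 8836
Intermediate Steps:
u(c, D) = 4 - (2 + c)*(5 + c) (u(c, D) = 9 - ((2 + c)*(5 + c) - 1*(-5)) = 9 - ((2 + c)*(5 + c) + 5) = 9 - (5 + (2 + c)*(5 + c)) = 9 + (-5 - (2 + c)*(5 + c)) = 4 - (2 + c)*(5 + c))
(u((-2 + 5)*(f(1, 5) + (-2 - 1*4)), -7) + 32)² = ((-6 - ((-2 + 5)*(1 + (-2 - 1*4)))² - 7*(-2 + 5)*(1 + (-2 - 1*4))) + 32)² = ((-6 - (3*(1 + (-2 - 4)))² - 21*(1 + (-2 - 4))) + 32)² = ((-6 - (3*(1 - 6))² - 21*(1 - 6)) + 32)² = ((-6 - (3*(-5))² - 21*(-5)) + 32)² = ((-6 - 1*(-15)² - 7*(-15)) + 32)² = ((-6 - 1*225 + 105) + 32)² = ((-6 - 225 + 105) + 32)² = (-126 + 32)² = (-94)² = 8836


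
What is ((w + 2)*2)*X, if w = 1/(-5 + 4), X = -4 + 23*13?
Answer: 590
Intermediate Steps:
X = 295 (X = -4 + 299 = 295)
w = -1 (w = 1/(-1) = -1)
((w + 2)*2)*X = ((-1 + 2)*2)*295 = (1*2)*295 = 2*295 = 590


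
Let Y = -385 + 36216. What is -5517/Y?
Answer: -5517/35831 ≈ -0.15397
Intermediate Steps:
Y = 35831
-5517/Y = -5517/35831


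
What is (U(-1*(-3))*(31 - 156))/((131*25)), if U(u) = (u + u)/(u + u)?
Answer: -5/131 ≈ -0.038168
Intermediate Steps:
U(u) = 1 (U(u) = (2*u)/((2*u)) = (2*u)*(1/(2*u)) = 1)
(U(-1*(-3))*(31 - 156))/((131*25)) = (1*(31 - 156))/((131*25)) = (1*(-125))/3275 = -125*1/3275 = -5/131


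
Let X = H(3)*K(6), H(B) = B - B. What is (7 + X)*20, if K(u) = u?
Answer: 140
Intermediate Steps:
H(B) = 0
X = 0 (X = 0*6 = 0)
(7 + X)*20 = (7 + 0)*20 = 7*20 = 140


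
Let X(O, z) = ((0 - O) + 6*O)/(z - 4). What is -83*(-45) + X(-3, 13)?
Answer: 11200/3 ≈ 3733.3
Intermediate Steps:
X(O, z) = 5*O/(-4 + z) (X(O, z) = (-O + 6*O)/(-4 + z) = (5*O)/(-4 + z) = 5*O/(-4 + z))
-83*(-45) + X(-3, 13) = -83*(-45) + 5*(-3)/(-4 + 13) = 3735 + 5*(-3)/9 = 3735 + 5*(-3)*(⅑) = 3735 - 5/3 = 11200/3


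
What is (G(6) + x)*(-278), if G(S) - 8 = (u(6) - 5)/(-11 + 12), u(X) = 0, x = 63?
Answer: -18348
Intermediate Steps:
G(S) = 3 (G(S) = 8 + (0 - 5)/(-11 + 12) = 8 - 5/1 = 8 - 5*1 = 8 - 5 = 3)
(G(6) + x)*(-278) = (3 + 63)*(-278) = 66*(-278) = -18348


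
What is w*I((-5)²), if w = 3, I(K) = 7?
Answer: 21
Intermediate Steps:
w*I((-5)²) = 3*7 = 21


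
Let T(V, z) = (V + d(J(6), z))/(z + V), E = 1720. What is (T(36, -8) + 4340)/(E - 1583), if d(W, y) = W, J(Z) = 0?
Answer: 30389/959 ≈ 31.688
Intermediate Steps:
T(V, z) = V/(V + z) (T(V, z) = (V + 0)/(z + V) = V/(V + z))
(T(36, -8) + 4340)/(E - 1583) = (36/(36 - 8) + 4340)/(1720 - 1583) = (36/28 + 4340)/137 = (36*(1/28) + 4340)*(1/137) = (9/7 + 4340)*(1/137) = (30389/7)*(1/137) = 30389/959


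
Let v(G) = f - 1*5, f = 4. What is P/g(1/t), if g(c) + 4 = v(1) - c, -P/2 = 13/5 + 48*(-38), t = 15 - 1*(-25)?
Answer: -145712/201 ≈ -724.94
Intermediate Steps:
t = 40 (t = 15 + 25 = 40)
P = 18214/5 (P = -2*(13/5 + 48*(-38)) = -2*(13*(⅕) - 1824) = -2*(13/5 - 1824) = -2*(-9107/5) = 18214/5 ≈ 3642.8)
v(G) = -1 (v(G) = 4 - 1*5 = 4 - 5 = -1)
g(c) = -5 - c (g(c) = -4 + (-1 - c) = -5 - c)
P/g(1/t) = 18214/(5*(-5 - 1/40)) = 18214/(5*(-201/40)) = (18214/5)*(-40/201) = -145712/201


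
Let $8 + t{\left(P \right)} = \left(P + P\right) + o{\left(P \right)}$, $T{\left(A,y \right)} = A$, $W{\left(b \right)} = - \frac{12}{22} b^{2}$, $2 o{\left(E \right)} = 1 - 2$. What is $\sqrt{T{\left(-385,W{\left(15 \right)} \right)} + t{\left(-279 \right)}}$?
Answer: $\frac{i \sqrt{3806}}{2} \approx 30.846 i$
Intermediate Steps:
$o{\left(E \right)} = - \frac{1}{2}$ ($o{\left(E \right)} = \frac{1 - 2}{2} = \frac{1}{2} \left(-1\right) = - \frac{1}{2}$)
$W{\left(b \right)} = - \frac{6 b^{2}}{11}$ ($W{\left(b \right)} = \left(-12\right) \frac{1}{22} b^{2} = - \frac{6 b^{2}}{11}$)
$t{\left(P \right)} = - \frac{17}{2} + 2 P$ ($t{\left(P \right)} = -8 + \left(\left(P + P\right) - \frac{1}{2}\right) = -8 + \left(2 P - \frac{1}{2}\right) = -8 + \left(- \frac{1}{2} + 2 P\right) = - \frac{17}{2} + 2 P$)
$\sqrt{T{\left(-385,W{\left(15 \right)} \right)} + t{\left(-279 \right)}} = \sqrt{-385 + \left(- \frac{17}{2} + 2 \left(-279\right)\right)} = \sqrt{-385 - \frac{1133}{2}} = \sqrt{- \frac{1903}{2}} = \frac{i \sqrt{3806}}{2}$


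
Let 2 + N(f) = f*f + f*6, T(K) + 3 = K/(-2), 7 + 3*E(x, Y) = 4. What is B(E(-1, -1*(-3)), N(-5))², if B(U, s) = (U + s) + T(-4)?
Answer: 81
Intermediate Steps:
E(x, Y) = -1 (E(x, Y) = -7/3 + (⅓)*4 = -7/3 + 4/3 = -1)
T(K) = -3 - K/2 (T(K) = -3 + K/(-2) = -3 + K*(-½) = -3 - K/2)
N(f) = -2 + f² + 6*f (N(f) = -2 + (f*f + f*6) = -2 + (f² + 6*f) = -2 + f² + 6*f)
B(U, s) = -1 + U + s (B(U, s) = (U + s) + (-3 - ½*(-4)) = (U + s) + (-3 + 2) = (U + s) - 1 = -1 + U + s)
B(E(-1, -1*(-3)), N(-5))² = (-1 - 1 + (-2 + (-5)² + 6*(-5)))² = (-1 - 1 + (-2 + 25 - 30))² = (-1 - 1 - 7)² = (-9)² = 81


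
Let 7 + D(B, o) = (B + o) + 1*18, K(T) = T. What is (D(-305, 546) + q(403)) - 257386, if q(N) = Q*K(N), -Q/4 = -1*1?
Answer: -255522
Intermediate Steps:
Q = 4 (Q = -(-4) = -4*(-1) = 4)
q(N) = 4*N
D(B, o) = 11 + B + o (D(B, o) = -7 + ((B + o) + 1*18) = -7 + ((B + o) + 18) = -7 + (18 + B + o) = 11 + B + o)
(D(-305, 546) + q(403)) - 257386 = ((11 - 305 + 546) + 4*403) - 257386 = (252 + 1612) - 257386 = 1864 - 257386 = -255522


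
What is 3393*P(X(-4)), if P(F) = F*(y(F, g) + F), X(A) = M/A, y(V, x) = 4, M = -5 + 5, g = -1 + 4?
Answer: 0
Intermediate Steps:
g = 3
M = 0
X(A) = 0 (X(A) = 0/A = 0)
P(F) = F*(4 + F)
3393*P(X(-4)) = 3393*(0*(4 + 0)) = 3393*(0*4) = 3393*0 = 0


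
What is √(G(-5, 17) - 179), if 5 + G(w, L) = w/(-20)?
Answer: 7*I*√15/2 ≈ 13.555*I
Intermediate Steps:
G(w, L) = -5 - w/20 (G(w, L) = -5 + w/(-20) = -5 + w*(-1/20) = -5 - w/20)
√(G(-5, 17) - 179) = √((-5 - 1/20*(-5)) - 179) = √((-5 + ¼) - 179) = √(-19/4 - 179) = √(-735/4) = 7*I*√15/2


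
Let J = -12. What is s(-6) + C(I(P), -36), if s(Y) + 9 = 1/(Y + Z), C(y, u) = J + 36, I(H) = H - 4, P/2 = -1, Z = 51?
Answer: 676/45 ≈ 15.022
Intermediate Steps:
P = -2 (P = 2*(-1) = -2)
I(H) = -4 + H
C(y, u) = 24 (C(y, u) = -12 + 36 = 24)
s(Y) = -9 + 1/(51 + Y) (s(Y) = -9 + 1/(Y + 51) = -9 + 1/(51 + Y))
s(-6) + C(I(P), -36) = (-458 - 9*(-6))/(51 - 6) + 24 = (-458 + 54)/45 + 24 = (1/45)*(-404) + 24 = -404/45 + 24 = 676/45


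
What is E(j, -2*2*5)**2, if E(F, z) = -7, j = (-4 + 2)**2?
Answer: 49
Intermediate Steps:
j = 4 (j = (-2)**2 = 4)
E(j, -2*2*5)**2 = (-7)**2 = 49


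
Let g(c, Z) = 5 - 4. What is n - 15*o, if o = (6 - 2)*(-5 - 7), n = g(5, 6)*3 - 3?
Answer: 720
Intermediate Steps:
g(c, Z) = 1
n = 0 (n = 1*3 - 3 = 3 - 3 = 0)
o = -48 (o = 4*(-12) = -48)
n - 15*o = 0 - 15*(-48) = 0 + 720 = 720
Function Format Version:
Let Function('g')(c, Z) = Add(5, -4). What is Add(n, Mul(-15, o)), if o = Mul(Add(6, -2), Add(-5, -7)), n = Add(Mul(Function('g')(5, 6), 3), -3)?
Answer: 720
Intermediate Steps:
Function('g')(c, Z) = 1
n = 0 (n = Add(Mul(1, 3), -3) = Add(3, -3) = 0)
o = -48 (o = Mul(4, -12) = -48)
Add(n, Mul(-15, o)) = Add(0, Mul(-15, -48)) = Add(0, 720) = 720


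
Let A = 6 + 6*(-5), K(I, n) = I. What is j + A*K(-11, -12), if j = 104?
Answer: 368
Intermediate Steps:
A = -24 (A = 6 - 30 = -24)
j + A*K(-11, -12) = 104 - 24*(-11) = 104 + 264 = 368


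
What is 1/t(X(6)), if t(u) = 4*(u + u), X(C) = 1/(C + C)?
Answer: 3/2 ≈ 1.5000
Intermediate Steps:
X(C) = 1/(2*C)
t(u) = 8*u (t(u) = 4*(2*u) = 8*u)
1/t(X(6)) = 1/(8*((½)/6)) = 1/(8*((½)*(⅙))) = 1/(8*(1/12)) = 1/(⅔) = 3/2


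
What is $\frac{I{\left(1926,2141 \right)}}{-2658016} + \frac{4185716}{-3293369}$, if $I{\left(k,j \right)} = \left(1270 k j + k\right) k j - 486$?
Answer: $- \frac{35559871136251877698603}{4376913747952} \approx -8.1244 \cdot 10^{9}$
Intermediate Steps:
$I{\left(k,j \right)} = -486 + j k \left(k + 1270 j k\right)$ ($I{\left(k,j \right)} = \left(1270 j k + k\right) k j - 486 = \left(k + 1270 j k\right) k j - 486 = k \left(k + 1270 j k\right) j - 486 = j k \left(k + 1270 j k\right) - 486 = -486 + j k \left(k + 1270 j k\right)$)
$\frac{I{\left(1926,2141 \right)}}{-2658016} + \frac{4185716}{-3293369} = \frac{-486 + 2141 \cdot 1926^{2} + 1270 \cdot 2141^{2} \cdot 1926^{2}}{-2658016} + \frac{4185716}{-3293369} = \left(-486 + 2141 \cdot 3709476 + 1270 \cdot 4583881 \cdot 3709476\right) \left(- \frac{1}{2658016}\right) + 4185716 \left(- \frac{1}{3293369}\right) = \left(-486 + 7941988116 + 21594821626572120\right) \left(- \frac{1}{2658016}\right) - \frac{4185716}{3293369} = 21594829568559750 \left(- \frac{1}{2658016}\right) - \frac{4185716}{3293369} = - \frac{10797414784279875}{1329008} - \frac{4185716}{3293369} = - \frac{35559871136251877698603}{4376913747952}$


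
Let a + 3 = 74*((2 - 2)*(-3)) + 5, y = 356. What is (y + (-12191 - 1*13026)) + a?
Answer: -24859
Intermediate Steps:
a = 2 (a = -3 + (74*((2 - 2)*(-3)) + 5) = -3 + (74*(0*(-3)) + 5) = -3 + (74*0 + 5) = -3 + (0 + 5) = -3 + 5 = 2)
(y + (-12191 - 1*13026)) + a = (356 + (-12191 - 1*13026)) + 2 = (356 + (-12191 - 13026)) + 2 = (356 - 25217) + 2 = -24861 + 2 = -24859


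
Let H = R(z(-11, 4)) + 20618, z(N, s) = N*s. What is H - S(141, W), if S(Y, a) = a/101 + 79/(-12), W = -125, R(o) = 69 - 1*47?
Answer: 25025159/1212 ≈ 20648.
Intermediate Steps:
R(o) = 22 (R(o) = 69 - 47 = 22)
S(Y, a) = -79/12 + a/101 (S(Y, a) = a*(1/101) + 79*(-1/12) = a/101 - 79/12 = -79/12 + a/101)
H = 20640 (H = 22 + 20618 = 20640)
H - S(141, W) = 20640 - (-79/12 + (1/101)*(-125)) = 20640 - (-79/12 - 125/101) = 20640 - 1*(-9479/1212) = 20640 + 9479/1212 = 25025159/1212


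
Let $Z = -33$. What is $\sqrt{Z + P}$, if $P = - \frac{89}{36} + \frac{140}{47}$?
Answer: $\frac{i \sqrt{2584013}}{282} \approx 5.7003 i$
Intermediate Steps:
$P = \frac{857}{1692}$ ($P = \left(-89\right) \frac{1}{36} + 140 \cdot \frac{1}{47} = - \frac{89}{36} + \frac{140}{47} = \frac{857}{1692} \approx 0.5065$)
$\sqrt{Z + P} = \sqrt{-33 + \frac{857}{1692}} = \sqrt{- \frac{54979}{1692}} = \frac{i \sqrt{2584013}}{282}$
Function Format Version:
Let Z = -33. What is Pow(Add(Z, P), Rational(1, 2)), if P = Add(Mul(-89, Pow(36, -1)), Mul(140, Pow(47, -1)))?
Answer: Mul(Rational(1, 282), I, Pow(2584013, Rational(1, 2))) ≈ Mul(5.7003, I)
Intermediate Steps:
P = Rational(857, 1692) (P = Add(Mul(-89, Rational(1, 36)), Mul(140, Rational(1, 47))) = Add(Rational(-89, 36), Rational(140, 47)) = Rational(857, 1692) ≈ 0.50650)
Pow(Add(Z, P), Rational(1, 2)) = Pow(Add(-33, Rational(857, 1692)), Rational(1, 2)) = Pow(Rational(-54979, 1692), Rational(1, 2)) = Mul(Rational(1, 282), I, Pow(2584013, Rational(1, 2)))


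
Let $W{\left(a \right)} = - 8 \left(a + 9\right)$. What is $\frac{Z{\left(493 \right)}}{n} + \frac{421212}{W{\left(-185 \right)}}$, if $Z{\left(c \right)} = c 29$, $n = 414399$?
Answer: $\frac{3967499131}{13260768} \approx 299.19$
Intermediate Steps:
$W{\left(a \right)} = -72 - 8 a$ ($W{\left(a \right)} = - 8 \left(9 + a\right) = -72 - 8 a$)
$Z{\left(c \right)} = 29 c$
$\frac{Z{\left(493 \right)}}{n} + \frac{421212}{W{\left(-185 \right)}} = \frac{29 \cdot 493}{414399} + \frac{421212}{-72 - -1480} = 14297 \cdot \frac{1}{414399} + \frac{421212}{-72 + 1480} = \frac{14297}{414399} + \frac{421212}{1408} = \frac{14297}{414399} + 421212 \cdot \frac{1}{1408} = \frac{14297}{414399} + \frac{9573}{32} = \frac{3967499131}{13260768}$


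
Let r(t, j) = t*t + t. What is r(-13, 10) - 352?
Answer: -196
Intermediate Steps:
r(t, j) = t + t**2 (r(t, j) = t**2 + t = t + t**2)
r(-13, 10) - 352 = -13*(1 - 13) - 352 = -13*(-12) - 352 = 156 - 352 = -196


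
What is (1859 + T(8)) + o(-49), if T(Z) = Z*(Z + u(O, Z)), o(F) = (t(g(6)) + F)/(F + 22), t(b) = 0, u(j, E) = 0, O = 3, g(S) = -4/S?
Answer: 51970/27 ≈ 1924.8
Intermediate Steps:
o(F) = F/(22 + F) (o(F) = (0 + F)/(F + 22) = F/(22 + F))
T(Z) = Z² (T(Z) = Z*(Z + 0) = Z*Z = Z²)
(1859 + T(8)) + o(-49) = (1859 + 8²) - 49/(22 - 49) = (1859 + 64) - 49/(-27) = 1923 - 49*(-1/27) = 1923 + 49/27 = 51970/27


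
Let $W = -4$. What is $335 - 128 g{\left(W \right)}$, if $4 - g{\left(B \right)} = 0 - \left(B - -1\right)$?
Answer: $207$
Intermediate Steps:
$g{\left(B \right)} = 5 + B$ ($g{\left(B \right)} = 4 - \left(0 - \left(B - -1\right)\right) = 4 - \left(0 - \left(B + 1\right)\right) = 4 - \left(0 - \left(1 + B\right)\right) = 4 - \left(-1 - B\right) = 4 + \left(1 + B\right) = 5 + B$)
$335 - 128 g{\left(W \right)} = 335 - 128 \left(5 - 4\right) = 335 - 128 = 207$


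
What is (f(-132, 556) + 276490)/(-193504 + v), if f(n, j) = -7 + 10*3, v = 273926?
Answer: 276513/80422 ≈ 3.4383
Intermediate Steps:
f(n, j) = 23 (f(n, j) = -7 + 30 = 23)
(f(-132, 556) + 276490)/(-193504 + v) = (23 + 276490)/(-193504 + 273926) = 276513/80422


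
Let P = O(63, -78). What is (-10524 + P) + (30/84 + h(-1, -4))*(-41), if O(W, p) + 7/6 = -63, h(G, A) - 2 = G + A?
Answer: -220076/21 ≈ -10480.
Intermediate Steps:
h(G, A) = 2 + A + G (h(G, A) = 2 + (G + A) = 2 + (A + G) = 2 + A + G)
O(W, p) = -385/6 (O(W, p) = -7/6 - 63 = -385/6)
P = -385/6 ≈ -64.167
(-10524 + P) + (30/84 + h(-1, -4))*(-41) = (-10524 - 385/6) + (30/84 + (2 - 4 - 1))*(-41) = -63529/6 + (30*(1/84) - 3)*(-41) = -63529/6 + (5/14 - 3)*(-41) = -63529/6 - 37/14*(-41) = -63529/6 + 1517/14 = -220076/21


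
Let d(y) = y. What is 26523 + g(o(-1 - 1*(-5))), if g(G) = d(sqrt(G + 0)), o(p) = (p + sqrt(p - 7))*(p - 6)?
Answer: 26523 + sqrt(-8 - 2*I*sqrt(3)) ≈ 26524.0 - 2.8912*I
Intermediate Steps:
o(p) = (-6 + p)*(p + sqrt(-7 + p)) (o(p) = (p + sqrt(-7 + p))*(-6 + p) = (-6 + p)*(p + sqrt(-7 + p)))
g(G) = sqrt(G) (g(G) = sqrt(G + 0) = sqrt(G))
26523 + g(o(-1 - 1*(-5))) = 26523 + sqrt((-1 - 1*(-5))**2 - 6*(-1 - 1*(-5)) - 6*sqrt(-7 + (-1 - 1*(-5))) + (-1 - 1*(-5))*sqrt(-7 + (-1 - 1*(-5)))) = 26523 + sqrt((-1 + 5)**2 - 6*(-1 + 5) - 6*sqrt(-7 + (-1 + 5)) + (-1 + 5)*sqrt(-7 + (-1 + 5))) = 26523 + sqrt(4**2 - 6*4 - 6*sqrt(-7 + 4) + 4*sqrt(-7 + 4)) = 26523 + sqrt(16 - 24 - 6*I*sqrt(3) + 4*sqrt(-3)) = 26523 + sqrt(16 - 24 - 6*I*sqrt(3) + 4*(I*sqrt(3))) = 26523 + sqrt(16 - 24 - 6*I*sqrt(3) + 4*I*sqrt(3)) = 26523 + sqrt(-8 - 2*I*sqrt(3))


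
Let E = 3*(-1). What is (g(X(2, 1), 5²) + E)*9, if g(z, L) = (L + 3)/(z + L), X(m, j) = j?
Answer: -225/13 ≈ -17.308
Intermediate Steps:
g(z, L) = (3 + L)/(L + z)
E = -3
(g(X(2, 1), 5²) + E)*9 = ((3 + 5²)/(5² + 1) - 3)*9 = ((3 + 25)/(25 + 1) - 3)*9 = (28/26 - 3)*9 = ((1/26)*28 - 3)*9 = (14/13 - 3)*9 = -25/13*9 = -225/13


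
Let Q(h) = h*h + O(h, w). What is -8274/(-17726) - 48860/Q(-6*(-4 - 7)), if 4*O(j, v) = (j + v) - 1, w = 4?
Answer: -237116597/22148637 ≈ -10.706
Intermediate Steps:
O(j, v) = -¼ + j/4 + v/4 (O(j, v) = ((j + v) - 1)/4 = (-1 + j + v)/4 = -¼ + j/4 + v/4)
Q(h) = ¾ + h² + h/4 (Q(h) = h*h + (-¼ + h/4 + (¼)*4) = h² + (-¼ + h/4 + 1) = h² + (¾ + h/4) = ¾ + h² + h/4)
-8274/(-17726) - 48860/Q(-6*(-4 - 7)) = -8274/(-17726) - 48860/(¾ + (-6*(-4 - 7))² + (-6*(-4 - 7))/4) = -8274*(-1/17726) - 48860/(¾ + (-6*(-11))² + (-6*(-11))/4) = 4137/8863 - 48860/(¾ + 66² + (¼)*66) = 4137/8863 - 48860/(¾ + 4356 + 33/2) = 4137/8863 - 48860/17493/4 = 4137/8863 - 48860*4/17493 = 4137/8863 - 27920/2499 = -237116597/22148637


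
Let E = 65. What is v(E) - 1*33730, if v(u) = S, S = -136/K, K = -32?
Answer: -134903/4 ≈ -33726.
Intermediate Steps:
S = 17/4 (S = -136/(-32) = -136*(-1/32) = 17/4 ≈ 4.2500)
v(u) = 17/4
v(E) - 1*33730 = 17/4 - 1*33730 = 17/4 - 33730 = -134903/4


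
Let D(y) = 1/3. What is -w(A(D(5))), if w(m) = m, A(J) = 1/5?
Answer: -1/5 ≈ -0.20000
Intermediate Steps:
D(y) = 1/3
A(J) = 1/5
-w(A(D(5))) = -1*1/5 = -1/5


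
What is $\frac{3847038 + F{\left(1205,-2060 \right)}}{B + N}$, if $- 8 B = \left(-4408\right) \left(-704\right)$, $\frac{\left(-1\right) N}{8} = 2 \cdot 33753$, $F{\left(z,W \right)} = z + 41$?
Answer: $- \frac{962071}{231988} \approx -4.1471$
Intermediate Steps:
$F{\left(z,W \right)} = 41 + z$
$N = -540048$ ($N = - 8 \cdot 2 \cdot 33753 = \left(-8\right) 67506 = -540048$)
$B = -387904$ ($B = - \frac{\left(-4408\right) \left(-704\right)}{8} = \left(- \frac{1}{8}\right) 3103232 = -387904$)
$\frac{3847038 + F{\left(1205,-2060 \right)}}{B + N} = \frac{3847038 + \left(41 + 1205\right)}{-387904 - 540048} = \frac{3847038 + 1246}{-927952} = 3848284 \left(- \frac{1}{927952}\right) = - \frac{962071}{231988}$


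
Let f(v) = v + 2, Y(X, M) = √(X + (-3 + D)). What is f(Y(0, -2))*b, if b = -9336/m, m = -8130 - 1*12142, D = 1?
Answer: 1167/1267 + 1167*I*√2/2534 ≈ 0.92107 + 0.6513*I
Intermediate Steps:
m = -20272 (m = -8130 - 12142 = -20272)
Y(X, M) = √(-2 + X) (Y(X, M) = √(X + (-3 + 1)) = √(X - 2) = √(-2 + X))
f(v) = 2 + v
b = 1167/2534 (b = -9336/(-20272) = -9336*(-1/20272) = 1167/2534 ≈ 0.46054)
f(Y(0, -2))*b = (2 + √(-2 + 0))*(1167/2534) = (2 + √(-2))*(1167/2534) = (2 + I*√2)*(1167/2534) = 1167/1267 + 1167*I*√2/2534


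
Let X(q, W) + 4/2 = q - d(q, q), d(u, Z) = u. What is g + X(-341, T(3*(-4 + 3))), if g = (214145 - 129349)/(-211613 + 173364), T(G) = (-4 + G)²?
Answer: -161294/38249 ≈ -4.2169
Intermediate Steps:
g = -84796/38249 (g = 84796/(-38249) = 84796*(-1/38249) = -84796/38249 ≈ -2.2169)
X(q, W) = -2 (X(q, W) = -2 + (q - q) = -2 + 0 = -2)
g + X(-341, T(3*(-4 + 3))) = -84796/38249 - 2 = -161294/38249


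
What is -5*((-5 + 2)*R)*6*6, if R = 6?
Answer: 3240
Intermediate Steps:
-5*((-5 + 2)*R)*6*6 = -5*((-5 + 2)*6)*6*6 = -5*-3*6*6*6 = -5*(-18*6)*6 = -(-540)*6 = -5*(-648) = 3240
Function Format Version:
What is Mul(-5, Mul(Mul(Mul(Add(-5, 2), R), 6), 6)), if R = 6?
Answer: 3240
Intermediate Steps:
Mul(-5, Mul(Mul(Mul(Add(-5, 2), R), 6), 6)) = Mul(-5, Mul(Mul(Mul(Add(-5, 2), 6), 6), 6)) = Mul(-5, Mul(Mul(Mul(-3, 6), 6), 6)) = Mul(-5, Mul(Mul(-18, 6), 6)) = Mul(-5, Mul(-108, 6)) = Mul(-5, -648) = 3240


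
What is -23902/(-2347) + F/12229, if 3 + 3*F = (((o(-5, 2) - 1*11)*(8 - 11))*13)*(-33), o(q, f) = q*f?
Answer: 271151088/28701463 ≈ 9.4473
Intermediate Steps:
o(q, f) = f*q
F = -9010 (F = -1 + ((((2*(-5) - 1*11)*(8 - 11))*13)*(-33))/3 = -1 + ((((-10 - 11)*(-3))*13)*(-33))/3 = -1 + ((-21*(-3)*13)*(-33))/3 = -1 + ((63*13)*(-33))/3 = -1 + (819*(-33))/3 = -1 + (⅓)*(-27027) = -1 - 9009 = -9010)
-23902/(-2347) + F/12229 = -23902/(-2347) - 9010/12229 = -23902*(-1/2347) - 9010*1/12229 = 23902/2347 - 9010/12229 = 271151088/28701463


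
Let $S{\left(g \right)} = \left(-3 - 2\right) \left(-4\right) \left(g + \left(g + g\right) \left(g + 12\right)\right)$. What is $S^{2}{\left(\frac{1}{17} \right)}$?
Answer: $\frac{72931600}{83521} \approx 873.21$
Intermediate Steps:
$S{\left(g \right)} = 20 g + 40 g \left(12 + g\right)$ ($S{\left(g \right)} = \left(-5\right) \left(-4\right) \left(g + 2 g \left(12 + g\right)\right) = 20 \left(g + 2 g \left(12 + g\right)\right) = 20 g + 40 g \left(12 + g\right)$)
$S^{2}{\left(\frac{1}{17} \right)} = \left(\frac{20 \left(25 + \frac{2}{17}\right)}{17}\right)^{2} = \left(20 \cdot \frac{1}{17} \left(25 + 2 \cdot \frac{1}{17}\right)\right)^{2} = \left(20 \cdot \frac{1}{17} \left(25 + \frac{2}{17}\right)\right)^{2} = \left(20 \cdot \frac{1}{17} \cdot \frac{427}{17}\right)^{2} = \left(\frac{8540}{289}\right)^{2} = \frac{72931600}{83521}$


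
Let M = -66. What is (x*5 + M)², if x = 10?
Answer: 256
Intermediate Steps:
(x*5 + M)² = (10*5 - 66)² = (50 - 66)² = (-16)² = 256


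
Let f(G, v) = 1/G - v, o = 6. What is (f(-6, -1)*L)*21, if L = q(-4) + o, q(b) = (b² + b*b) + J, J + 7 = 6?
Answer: 1295/2 ≈ 647.50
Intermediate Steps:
J = -1 (J = -7 + 6 = -1)
q(b) = -1 + 2*b² (q(b) = (b² + b*b) - 1 = (b² + b²) - 1 = 2*b² - 1 = -1 + 2*b²)
L = 37 (L = (-1 + 2*(-4)²) + 6 = (-1 + 2*16) + 6 = (-1 + 32) + 6 = 31 + 6 = 37)
(f(-6, -1)*L)*21 = ((1/(-6) - 1*(-1))*37)*21 = ((-⅙ + 1)*37)*21 = ((⅚)*37)*21 = (185/6)*21 = 1295/2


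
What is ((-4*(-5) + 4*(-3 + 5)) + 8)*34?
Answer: 1224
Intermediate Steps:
((-4*(-5) + 4*(-3 + 5)) + 8)*34 = ((20 + 4*2) + 8)*34 = ((20 + 8) + 8)*34 = (28 + 8)*34 = 36*34 = 1224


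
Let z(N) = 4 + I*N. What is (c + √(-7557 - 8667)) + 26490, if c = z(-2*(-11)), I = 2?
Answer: 26538 + 52*I*√6 ≈ 26538.0 + 127.37*I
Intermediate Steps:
z(N) = 4 + 2*N
c = 48 (c = 4 + 2*(-2*(-11)) = 4 + 2*22 = 4 + 44 = 48)
(c + √(-7557 - 8667)) + 26490 = (48 + √(-7557 - 8667)) + 26490 = (48 + √(-16224)) + 26490 = (48 + 52*I*√6) + 26490 = 26538 + 52*I*√6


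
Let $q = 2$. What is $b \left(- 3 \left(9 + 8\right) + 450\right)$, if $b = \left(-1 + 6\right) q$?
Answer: $3990$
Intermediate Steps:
$b = 10$ ($b = \left(-1 + 6\right) 2 = 5 \cdot 2 = 10$)
$b \left(- 3 \left(9 + 8\right) + 450\right) = 10 \left(- 3 \left(9 + 8\right) + 450\right) = 10 \left(\left(-3\right) 17 + 450\right) = 10 \left(-51 + 450\right) = 10 \cdot 399 = 3990$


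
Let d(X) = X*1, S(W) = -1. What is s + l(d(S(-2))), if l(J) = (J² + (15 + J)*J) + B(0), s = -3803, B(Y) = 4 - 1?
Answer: -3813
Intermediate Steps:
B(Y) = 3
d(X) = X
l(J) = 3 + J² + J*(15 + J) (l(J) = (J² + (15 + J)*J) + 3 = (J² + J*(15 + J)) + 3 = 3 + J² + J*(15 + J))
s + l(d(S(-2))) = -3803 + (3 + 2*(-1)² + 15*(-1)) = -3803 + (3 + 2*1 - 15) = -3803 + (3 + 2 - 15) = -3803 - 10 = -3813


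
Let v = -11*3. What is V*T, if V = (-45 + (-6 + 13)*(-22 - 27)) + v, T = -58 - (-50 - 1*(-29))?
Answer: 15577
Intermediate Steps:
v = -33
T = -37 (T = -58 - (-50 + 29) = -58 - 1*(-21) = -58 + 21 = -37)
V = -421 (V = (-45 + (-6 + 13)*(-22 - 27)) - 33 = (-45 + 7*(-49)) - 33 = (-45 - 343) - 33 = -388 - 33 = -421)
V*T = -421*(-37) = 15577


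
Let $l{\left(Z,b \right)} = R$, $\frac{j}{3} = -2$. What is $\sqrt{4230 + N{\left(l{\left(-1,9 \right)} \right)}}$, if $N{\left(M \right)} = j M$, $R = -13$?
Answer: $2 \sqrt{1077} \approx 65.635$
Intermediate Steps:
$j = -6$ ($j = 3 \left(-2\right) = -6$)
$l{\left(Z,b \right)} = -13$
$N{\left(M \right)} = - 6 M$
$\sqrt{4230 + N{\left(l{\left(-1,9 \right)} \right)}} = \sqrt{4230 - -78} = \sqrt{4230 + 78} = \sqrt{4308} = 2 \sqrt{1077}$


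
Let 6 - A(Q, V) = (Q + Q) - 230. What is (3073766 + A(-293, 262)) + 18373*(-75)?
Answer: 1696613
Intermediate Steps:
A(Q, V) = 236 - 2*Q (A(Q, V) = 6 - ((Q + Q) - 230) = 6 - (2*Q - 230) = 6 - (-230 + 2*Q) = 6 + (230 - 2*Q) = 236 - 2*Q)
(3073766 + A(-293, 262)) + 18373*(-75) = (3073766 + (236 - 2*(-293))) + 18373*(-75) = (3073766 + (236 + 586)) - 1377975 = (3073766 + 822) - 1377975 = 3074588 - 1377975 = 1696613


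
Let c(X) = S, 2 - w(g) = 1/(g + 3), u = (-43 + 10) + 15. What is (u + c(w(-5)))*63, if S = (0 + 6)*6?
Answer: 1134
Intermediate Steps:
u = -18 (u = -33 + 15 = -18)
w(g) = 2 - 1/(3 + g) (w(g) = 2 - 1/(g + 3) = 2 - 1/(3 + g))
S = 36 (S = 6*6 = 36)
c(X) = 36
(u + c(w(-5)))*63 = (-18 + 36)*63 = 18*63 = 1134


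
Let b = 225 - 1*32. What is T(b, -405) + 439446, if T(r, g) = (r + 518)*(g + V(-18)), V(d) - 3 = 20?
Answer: 167844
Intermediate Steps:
b = 193 (b = 225 - 32 = 193)
V(d) = 23 (V(d) = 3 + 20 = 23)
T(r, g) = (23 + g)*(518 + r) (T(r, g) = (r + 518)*(g + 23) = (518 + r)*(23 + g) = (23 + g)*(518 + r))
T(b, -405) + 439446 = (11914 + 23*193 + 518*(-405) - 405*193) + 439446 = (11914 + 4439 - 209790 - 78165) + 439446 = -271602 + 439446 = 167844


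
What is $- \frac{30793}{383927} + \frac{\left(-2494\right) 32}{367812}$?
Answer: $- \frac{10491620233}{35303239431} \approx -0.29719$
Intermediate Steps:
$- \frac{30793}{383927} + \frac{\left(-2494\right) 32}{367812} = \left(-30793\right) \frac{1}{383927} - \frac{19952}{91953} = - \frac{30793}{383927} - \frac{19952}{91953} = - \frac{10491620233}{35303239431}$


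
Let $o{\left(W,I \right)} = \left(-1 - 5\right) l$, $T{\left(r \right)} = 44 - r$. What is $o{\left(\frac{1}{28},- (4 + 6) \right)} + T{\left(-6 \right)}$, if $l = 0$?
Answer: $50$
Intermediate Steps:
$o{\left(W,I \right)} = 0$ ($o{\left(W,I \right)} = \left(-1 - 5\right) 0 = \left(-6\right) 0 = 0$)
$o{\left(\frac{1}{28},- (4 + 6) \right)} + T{\left(-6 \right)} = 0 + \left(44 - -6\right) = 0 + \left(44 + 6\right) = 0 + 50 = 50$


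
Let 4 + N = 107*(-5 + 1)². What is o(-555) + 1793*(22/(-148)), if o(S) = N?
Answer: 106669/74 ≈ 1441.5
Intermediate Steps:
N = 1708 (N = -4 + 107*(-5 + 1)² = -4 + 107*(-4)² = -4 + 107*16 = -4 + 1712 = 1708)
o(S) = 1708
o(-555) + 1793*(22/(-148)) = 1708 + 1793*(22/(-148)) = 1708 + 1793*(22*(-1/148)) = 1708 + 1793*(-11/74) = 1708 - 19723/74 = 106669/74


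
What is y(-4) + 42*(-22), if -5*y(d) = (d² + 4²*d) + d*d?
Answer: -4588/5 ≈ -917.60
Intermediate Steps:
y(d) = -16*d/5 - 2*d²/5 (y(d) = -((d² + 4²*d) + d*d)/5 = -((d² + 16*d) + d²)/5 = -(2*d² + 16*d)/5 = -16*d/5 - 2*d²/5)
y(-4) + 42*(-22) = -⅖*(-4)*(8 - 4) + 42*(-22) = -⅖*(-4)*4 - 924 = 32/5 - 924 = -4588/5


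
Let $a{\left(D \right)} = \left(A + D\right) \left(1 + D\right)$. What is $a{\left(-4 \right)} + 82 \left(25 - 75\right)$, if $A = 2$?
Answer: $-4094$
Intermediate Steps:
$a{\left(D \right)} = \left(1 + D\right) \left(2 + D\right)$ ($a{\left(D \right)} = \left(2 + D\right) \left(1 + D\right) = \left(1 + D\right) \left(2 + D\right)$)
$a{\left(-4 \right)} + 82 \left(25 - 75\right) = \left(2 + \left(-4\right)^{2} + 3 \left(-4\right)\right) + 82 \left(25 - 75\right) = \left(2 + 16 - 12\right) + 82 \left(25 - 75\right) = 6 + 82 \left(-50\right) = 6 - 4100 = -4094$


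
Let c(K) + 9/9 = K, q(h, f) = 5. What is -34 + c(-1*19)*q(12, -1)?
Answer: -134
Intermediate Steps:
c(K) = -1 + K
-34 + c(-1*19)*q(12, -1) = -34 + (-1 - 1*19)*5 = -34 + (-1 - 19)*5 = -34 - 20*5 = -34 - 100 = -134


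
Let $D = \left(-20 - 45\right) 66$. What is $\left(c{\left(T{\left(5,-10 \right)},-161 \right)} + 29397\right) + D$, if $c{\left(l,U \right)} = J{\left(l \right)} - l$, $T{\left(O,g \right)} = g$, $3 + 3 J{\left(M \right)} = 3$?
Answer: $25117$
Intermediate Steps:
$J{\left(M \right)} = 0$ ($J{\left(M \right)} = -1 + \frac{1}{3} \cdot 3 = -1 + 1 = 0$)
$D = -4290$ ($D = \left(-65\right) 66 = -4290$)
$c{\left(l,U \right)} = - l$ ($c{\left(l,U \right)} = 0 - l = - l$)
$\left(c{\left(T{\left(5,-10 \right)},-161 \right)} + 29397\right) + D = \left(\left(-1\right) \left(-10\right) + 29397\right) - 4290 = \left(10 + 29397\right) - 4290 = 29407 - 4290 = 25117$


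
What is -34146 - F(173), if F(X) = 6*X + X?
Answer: -35357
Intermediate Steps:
F(X) = 7*X
-34146 - F(173) = -34146 - 7*173 = -34146 - 1*1211 = -34146 - 1211 = -35357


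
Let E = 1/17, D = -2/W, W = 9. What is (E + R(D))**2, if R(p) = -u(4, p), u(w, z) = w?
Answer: 4489/289 ≈ 15.533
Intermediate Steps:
D = -2/9 ≈ -0.22222
R(p) = -4 (R(p) = -1*4 = -4)
E = 1/17 ≈ 0.058824
(E + R(D))**2 = (1/17 - 4)**2 = (-67/17)**2 = 4489/289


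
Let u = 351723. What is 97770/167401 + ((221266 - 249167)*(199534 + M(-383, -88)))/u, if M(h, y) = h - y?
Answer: -310180767852743/19626260641 ≈ -15804.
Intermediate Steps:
97770/167401 + ((221266 - 249167)*(199534 + M(-383, -88)))/u = 97770/167401 + ((221266 - 249167)*(199534 + (-383 - 1*(-88))))/351723 = 97770*(1/167401) - 27901*(199534 + (-383 + 88))*(1/351723) = 97770/167401 - 27901*(199534 - 295)*(1/351723) = 97770/167401 - 27901*199239*(1/351723) = 97770/167401 - 5558967339*1/351723 = 97770/167401 - 1852989113/117241 = -310180767852743/19626260641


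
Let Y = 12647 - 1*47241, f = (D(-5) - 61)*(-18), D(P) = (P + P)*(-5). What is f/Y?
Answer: -99/17297 ≈ -0.0057235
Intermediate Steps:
D(P) = -10*P (D(P) = (2*P)*(-5) = -10*P)
f = 198 (f = (-10*(-5) - 61)*(-18) = (50 - 61)*(-18) = -11*(-18) = 198)
Y = -34594 (Y = 12647 - 47241 = -34594)
f/Y = 198/(-34594) = 198*(-1/34594) = -99/17297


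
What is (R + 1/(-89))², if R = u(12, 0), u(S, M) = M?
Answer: 1/7921 ≈ 0.00012625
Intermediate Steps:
R = 0
(R + 1/(-89))² = (0 + 1/(-89))² = (0 - 1/89)² = (-1/89)² = 1/7921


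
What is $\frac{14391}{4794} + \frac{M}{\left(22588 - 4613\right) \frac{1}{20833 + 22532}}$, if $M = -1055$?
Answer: $- \frac{2920895751}{1148962} \approx -2542.2$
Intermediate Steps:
$\frac{14391}{4794} + \frac{M}{\left(22588 - 4613\right) \frac{1}{20833 + 22532}} = \frac{14391}{4794} - \frac{1055}{\left(22588 - 4613\right) \frac{1}{20833 + 22532}} = 14391 \cdot \frac{1}{4794} - \frac{1055}{17975 \cdot \frac{1}{43365}} = \frac{4797}{1598} - \frac{1055}{17975 \cdot \frac{1}{43365}} = \frac{4797}{1598} - \frac{1055}{\frac{3595}{8673}} = \frac{4797}{1598} - \frac{1830003}{719} = - \frac{2920895751}{1148962}$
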